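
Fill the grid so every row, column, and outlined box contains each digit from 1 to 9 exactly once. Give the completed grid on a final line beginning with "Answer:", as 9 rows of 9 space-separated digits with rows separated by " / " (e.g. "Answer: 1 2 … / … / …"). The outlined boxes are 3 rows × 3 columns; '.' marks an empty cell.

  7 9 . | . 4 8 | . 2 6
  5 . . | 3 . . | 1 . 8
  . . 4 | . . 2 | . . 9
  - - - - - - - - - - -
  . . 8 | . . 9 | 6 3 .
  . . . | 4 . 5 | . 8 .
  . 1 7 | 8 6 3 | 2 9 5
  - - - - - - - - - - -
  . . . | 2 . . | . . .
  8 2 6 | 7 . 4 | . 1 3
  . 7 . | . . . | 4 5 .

Step 1. [r9c4∈{1,6,9}] 9 has one home in col 4: r9c4 ⇒ r9c4=9.
Step 2. [r4c4∈{1}] nothing but 1 survives at r4c4 ⇒ r4c4=1.
Step 3. [r5c7∈{7}] nothing but 7 survives at r5c7. So r5c7=7.
Step 4. [r3c5∈{1,5,7}] 1 has one home in box 2: r3c5, so r3c5=1.
Step 5. [r7c3∈{1,3,5,9}] in col 3, 5 fits only at r7c3 ⇒ r7c3=5.
Step 6. [r7c1∈{1,3,4,9}] box 7 places 9 nowhere but r7c1 ⇒ r7c1=9.
Step 7. [r2c2∈{6}] r2c2's peers cover all but 6 ⇒ r2c2=6.
Step 8. [r3c1∈{3}] nothing but 3 survives at r3c1, so r3c1=3.
Step 9. [r5c5∈{2}] nothing but 2 survives at r5c5, so r5c5=2.
Step 10. [r7c2∈{3,4}] in row 7, 4 fits only at r7c2. So r7c2=4.
Step 11. [r9c3∈{1,3}] 3 has one home in box 7: r9c3 ⇒ r9c3=3.
Step 12. [r7c8∈{6,7}] in col 8, 6 fits only at r7c8, so r7c8=6.
Step 13. [r1c4∈{5}] nothing but 5 survives at r1c4 ⇒ r1c4=5.
Step 14. [r2c6∈{7}] only 7 remains possible at r2c6, so r2c6=7.
Step 15. [r9c1∈{1}] r9c1 is down to just 1 ⇒ r9c1=1.
Step 16. [r6c1∈{4}] r6c1 is down to just 4 ⇒ r6c1=4.
Step 17. [r9c5∈{8}] r9c5 is down to just 8, so r9c5=8.
Step 18. [r2c8∈{4}] r2c8 is down to just 4. So r2c8=4.
Step 19. [r7c7∈{8}] r7c7's peers cover all but 8 ⇒ r7c7=8.
Step 20. [r4c5∈{7}] r4c5's peers cover all but 7, so r4c5=7.
Step 21. [r2c3∈{2}] nothing but 2 survives at r2c3 ⇒ r2c3=2.
Step 22. [r7c9∈{7}] nothing but 7 survives at r7c9 ⇒ r7c9=7.
Step 23. [r1c7∈{3}] r1c7 is down to just 3 ⇒ r1c7=3.
Step 24. [r3c2∈{8}] nothing but 8 survives at r3c2. So r3c2=8.
Step 25. [r2c5∈{9}] r2c5's peers cover all but 9, so r2c5=9.
Step 26. [r4c1∈{2}] only 2 remains possible at r4c1, so r4c1=2.
Step 27. [r3c8∈{7}] only 7 remains possible at r3c8, so r3c8=7.
Step 28. [r7c6∈{1}] only 1 remains possible at r7c6, so r7c6=1.
Step 29. [r7c5∈{3}] nothing but 3 survives at r7c5. So r7c5=3.
Step 30. [r8c7∈{9}] r8c7's peers cover all but 9. So r8c7=9.
Step 31. [r5c1∈{6}] r5c1 is down to just 6 ⇒ r5c1=6.
Step 32. [r9c9∈{2}] r9c9's peers cover all but 2. So r9c9=2.
Step 33. [r8c5∈{5}] nothing but 5 survives at r8c5. So r8c5=5.
Step 34. [r5c9∈{1}] r5c9's peers cover all but 1, so r5c9=1.
Step 35. [r5c3∈{9}] r5c3 has the single candidate 9, so r5c3=9.
Step 36. [r9c6∈{6}] r9c6 has the single candidate 6 ⇒ r9c6=6.
Step 37. [r5c2∈{3}] r5c2 is down to just 3 ⇒ r5c2=3.
Step 38. [r3c4∈{6}] nothing but 6 survives at r3c4, so r3c4=6.
Step 39. [r1c3∈{1}] only 1 remains possible at r1c3, so r1c3=1.
Step 40. [r4c2∈{5}] r4c2 is down to just 5, so r4c2=5.
Step 41. [r3c7∈{5}] only 5 remains possible at r3c7 ⇒ r3c7=5.
Step 42. [r4c9∈{4}] r4c9 has the single candidate 4 ⇒ r4c9=4.

Answer: 7 9 1 5 4 8 3 2 6 / 5 6 2 3 9 7 1 4 8 / 3 8 4 6 1 2 5 7 9 / 2 5 8 1 7 9 6 3 4 / 6 3 9 4 2 5 7 8 1 / 4 1 7 8 6 3 2 9 5 / 9 4 5 2 3 1 8 6 7 / 8 2 6 7 5 4 9 1 3 / 1 7 3 9 8 6 4 5 2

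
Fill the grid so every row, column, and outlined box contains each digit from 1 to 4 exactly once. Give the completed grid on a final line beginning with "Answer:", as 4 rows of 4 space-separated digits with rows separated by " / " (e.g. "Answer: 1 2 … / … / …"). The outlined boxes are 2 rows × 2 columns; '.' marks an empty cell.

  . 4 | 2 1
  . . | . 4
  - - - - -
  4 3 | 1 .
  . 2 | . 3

Step 1. [r2c1∈{1,2,3}] r2c1 is the only open cell in row 2 admitting 2, so r2c1=2.
Step 2. [r4c3∈{4}] r4c3 is down to just 4. So r4c3=4.
Step 3. [r1c1∈{3}] nothing but 3 survives at r1c1. So r1c1=3.
Step 4. [r2c2∈{1}] nothing but 1 survives at r2c2. So r2c2=1.
Step 5. [r3c4∈{2}] r3c4 is down to just 2, so r3c4=2.
Step 6. [r4c1∈{1}] r4c1 is down to just 1. So r4c1=1.
Step 7. [r2c3∈{3}] nothing but 3 survives at r2c3, so r2c3=3.

Answer: 3 4 2 1 / 2 1 3 4 / 4 3 1 2 / 1 2 4 3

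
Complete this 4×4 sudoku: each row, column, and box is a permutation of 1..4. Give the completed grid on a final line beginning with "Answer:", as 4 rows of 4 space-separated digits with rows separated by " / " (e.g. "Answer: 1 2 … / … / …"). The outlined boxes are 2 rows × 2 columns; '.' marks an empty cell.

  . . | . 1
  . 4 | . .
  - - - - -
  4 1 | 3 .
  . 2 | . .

Step 1. [r2c3∈{2}] r2c3 has the single candidate 2 ⇒ r2c3=2.
Step 2. [r1c2∈{3}] r1c2 has the single candidate 3, so r1c2=3.
Step 3. [r1c3∈{4}] r1c3 has the single candidate 4 ⇒ r1c3=4.
Step 4. [r1c1∈{2}] only 2 remains possible at r1c1, so r1c1=2.
Step 5. [r4c3∈{1}] r4c3 is down to just 1 ⇒ r4c3=1.
Step 6. [r4c4∈{4}] r4c4's peers cover all but 4. So r4c4=4.
Step 7. [r2c4∈{3}] nothing but 3 survives at r2c4, so r2c4=3.
Step 8. [r2c1∈{1}] only 1 remains possible at r2c1, so r2c1=1.
Step 9. [r4c1∈{3}] r4c1 has the single candidate 3. So r4c1=3.
Step 10. [r3c4∈{2}] r3c4 has the single candidate 2. So r3c4=2.

Answer: 2 3 4 1 / 1 4 2 3 / 4 1 3 2 / 3 2 1 4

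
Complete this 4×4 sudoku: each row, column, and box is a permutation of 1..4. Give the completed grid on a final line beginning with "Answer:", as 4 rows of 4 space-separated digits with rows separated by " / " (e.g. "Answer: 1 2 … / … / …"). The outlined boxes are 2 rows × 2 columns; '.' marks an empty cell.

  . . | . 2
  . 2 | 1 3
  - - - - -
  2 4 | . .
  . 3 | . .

Step 1. [r1c3∈{4}] r1c3 has the single candidate 4 ⇒ r1c3=4.
Step 2. [r4c1∈{1}] r4c1's peers cover all but 1 ⇒ r4c1=1.
Step 3. [r4c4∈{4}] only 4 remains possible at r4c4, so r4c4=4.
Step 4. [r4c3∈{2}] only 2 remains possible at r4c3. So r4c3=2.
Step 5. [r1c2∈{1}] r1c2 is down to just 1 ⇒ r1c2=1.
Step 6. [r3c3∈{3}] r3c3 has the single candidate 3, so r3c3=3.
Step 7. [r2c1∈{4}] r2c1 has the single candidate 4 ⇒ r2c1=4.
Step 8. [r3c4∈{1}] nothing but 1 survives at r3c4. So r3c4=1.
Step 9. [r1c1∈{3}] r1c1 has the single candidate 3, so r1c1=3.

Answer: 3 1 4 2 / 4 2 1 3 / 2 4 3 1 / 1 3 2 4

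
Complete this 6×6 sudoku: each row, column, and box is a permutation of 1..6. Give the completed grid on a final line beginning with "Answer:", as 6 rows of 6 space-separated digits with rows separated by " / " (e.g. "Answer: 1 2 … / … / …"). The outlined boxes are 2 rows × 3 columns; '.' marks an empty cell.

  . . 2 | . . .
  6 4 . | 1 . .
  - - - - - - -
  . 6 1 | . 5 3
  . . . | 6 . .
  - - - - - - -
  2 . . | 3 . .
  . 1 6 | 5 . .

Step 1. [r4c2∈{2,3,5}] across col 2, 2 lands solely at r4c2. So r4c2=2.
Step 2. [r1c2∈{3,5}] col 2 places 3 nowhere but r1c2, so r1c2=3.
Step 3. [r3c1∈{4}] r3c1 has the single candidate 4, so r3c1=4.
Step 4. [r2c3∈{5}] r2c3 is down to just 5. So r2c3=5.
Step 5. [r5c3∈{4}] only 4 remains possible at r5c3, so r5c3=4.
Step 6. [r1c4∈{4}] r1c4 is down to just 4. So r1c4=4.
Step 7. [r1c5∈{6}] r1c5 is down to just 6. So r1c5=6.
Step 8. [r5c5∈{1}] r5c5 is down to just 1, so r5c5=1.
Step 9. [r2c6∈{2}] r2c6 is down to just 2. So r2c6=2.
Step 10. [r6c6∈{4}] r6c6 has the single candidate 4, so r6c6=4.
Step 11. [r4c1∈{3,5}] across row 4, 5 lands solely at r4c1, so r4c1=5.
Step 12. [r3c4∈{2}] only 2 remains possible at r3c4. So r3c4=2.
Step 13. [r5c2∈{5}] r5c2's peers cover all but 5. So r5c2=5.
Step 14. [r6c5∈{2}] r6c5 has the single candidate 2 ⇒ r6c5=2.
Step 15. [r5c6∈{6}] r5c6 has the single candidate 6. So r5c6=6.
Step 16. [r1c6∈{5}] r1c6 is down to just 5, so r1c6=5.
Step 17. [r4c3∈{3}] nothing but 3 survives at r4c3, so r4c3=3.
Step 18. [r6c1∈{3}] nothing but 3 survives at r6c1. So r6c1=3.
Step 19. [r4c5∈{4}] r4c5's peers cover all but 4, so r4c5=4.
Step 20. [r2c5∈{3}] r2c5 has the single candidate 3 ⇒ r2c5=3.
Step 21. [r4c6∈{1}] r4c6's peers cover all but 1. So r4c6=1.
Step 22. [r1c1∈{1}] nothing but 1 survives at r1c1 ⇒ r1c1=1.

Answer: 1 3 2 4 6 5 / 6 4 5 1 3 2 / 4 6 1 2 5 3 / 5 2 3 6 4 1 / 2 5 4 3 1 6 / 3 1 6 5 2 4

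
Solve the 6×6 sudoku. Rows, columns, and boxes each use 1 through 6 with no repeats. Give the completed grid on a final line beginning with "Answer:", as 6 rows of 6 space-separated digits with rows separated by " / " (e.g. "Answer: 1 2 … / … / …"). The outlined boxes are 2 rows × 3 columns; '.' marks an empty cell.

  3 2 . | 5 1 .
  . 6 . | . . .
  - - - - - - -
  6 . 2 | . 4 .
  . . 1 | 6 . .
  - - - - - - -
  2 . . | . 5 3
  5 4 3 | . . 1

Step 1. [r1c3∈{4}] only 4 remains possible at r1c3 ⇒ r1c3=4.
Step 2. [r6c4∈{2}] r6c4's peers cover all but 2 ⇒ r6c4=2.
Step 3. [r3c6∈{5}] only 5 remains possible at r3c6 ⇒ r3c6=5.
Step 4. [r3c2∈{3}] only 3 remains possible at r3c2 ⇒ r3c2=3.
Step 5. [r4c5∈{2,3}] row 4 places 3 nowhere but r4c5 ⇒ r4c5=3.
Step 6. [r2c6∈{2,4}] across col 6, 4 lands solely at r2c6, so r2c6=4.
Step 7. [r4c2∈{5}] only 5 remains possible at r4c2, so r4c2=5.
Step 8. [r1c6∈{6}] r1c6 has the single candidate 6 ⇒ r1c6=6.
Step 9. [r5c4∈{4}] r5c4's peers cover all but 4. So r5c4=4.
Step 10. [r2c5∈{2}] nothing but 2 survives at r2c5, so r2c5=2.
Step 11. [r4c1∈{4}] r4c1's peers cover all but 4. So r4c1=4.
Step 12. [r2c3∈{5}] nothing but 5 survives at r2c3 ⇒ r2c3=5.
Step 13. [r2c1∈{1}] r2c1 has the single candidate 1 ⇒ r2c1=1.
Step 14. [r5c2∈{1}] nothing but 1 survives at r5c2 ⇒ r5c2=1.
Step 15. [r3c4∈{1}] only 1 remains possible at r3c4 ⇒ r3c4=1.
Step 16. [r6c5∈{6}] nothing but 6 survives at r6c5. So r6c5=6.
Step 17. [r5c3∈{6}] r5c3 has the single candidate 6. So r5c3=6.
Step 18. [r2c4∈{3}] r2c4 is down to just 3. So r2c4=3.
Step 19. [r4c6∈{2}] r4c6 has the single candidate 2, so r4c6=2.

Answer: 3 2 4 5 1 6 / 1 6 5 3 2 4 / 6 3 2 1 4 5 / 4 5 1 6 3 2 / 2 1 6 4 5 3 / 5 4 3 2 6 1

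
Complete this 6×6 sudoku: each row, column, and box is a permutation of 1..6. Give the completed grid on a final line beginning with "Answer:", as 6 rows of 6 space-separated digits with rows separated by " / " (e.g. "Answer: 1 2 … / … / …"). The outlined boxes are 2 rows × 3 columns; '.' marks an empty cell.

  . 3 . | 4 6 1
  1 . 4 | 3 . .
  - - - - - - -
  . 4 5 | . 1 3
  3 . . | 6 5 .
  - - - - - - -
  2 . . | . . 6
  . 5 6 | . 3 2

Step 1. [r5c2∈{1}] r5c2 is down to just 1, so r5c2=1.
Step 2. [r4c2∈{2}] r4c2 has the single candidate 2. So r4c2=2.
Step 3. [r2c5∈{2}] r2c5 is down to just 2, so r2c5=2.
Step 4. [r6c4∈{1}] r6c4 has the single candidate 1 ⇒ r6c4=1.
Step 5. [r1c3∈{2}] r1c3 is down to just 2 ⇒ r1c3=2.
Step 6. [r3c4∈{2}] nothing but 2 survives at r3c4, so r3c4=2.
Step 7. [r2c2∈{6}] only 6 remains possible at r2c2. So r2c2=6.
Step 8. [r3c1∈{6}] nothing but 6 survives at r3c1, so r3c1=6.
Step 9. [r1c1∈{5}] r1c1's peers cover all but 5 ⇒ r1c1=5.
Step 10. [r4c3∈{1}] r4c3 is down to just 1. So r4c3=1.
Step 11. [r6c1∈{4}] only 4 remains possible at r6c1 ⇒ r6c1=4.
Step 12. [r4c6∈{4}] r4c6's peers cover all but 4 ⇒ r4c6=4.
Step 13. [r5c4∈{5}] r5c4 is down to just 5 ⇒ r5c4=5.
Step 14. [r2c6∈{5}] only 5 remains possible at r2c6. So r2c6=5.
Step 15. [r5c5∈{4}] r5c5's peers cover all but 4. So r5c5=4.
Step 16. [r5c3∈{3}] nothing but 3 survives at r5c3 ⇒ r5c3=3.

Answer: 5 3 2 4 6 1 / 1 6 4 3 2 5 / 6 4 5 2 1 3 / 3 2 1 6 5 4 / 2 1 3 5 4 6 / 4 5 6 1 3 2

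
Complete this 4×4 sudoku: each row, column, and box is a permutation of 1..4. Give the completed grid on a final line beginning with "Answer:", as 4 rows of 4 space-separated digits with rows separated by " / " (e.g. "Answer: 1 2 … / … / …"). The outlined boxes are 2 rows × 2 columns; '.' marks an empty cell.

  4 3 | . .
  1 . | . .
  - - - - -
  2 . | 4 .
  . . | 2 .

Step 1. [r3c4∈{1,3}] in row 3, 3 fits only at r3c4 ⇒ r3c4=3.
Step 2. [r4c4∈{1}] r4c4 is down to just 1, so r4c4=1.
Step 3. [r2c4∈{2,4}] 4 has one home in row 2: r2c4, so r2c4=4.
Step 4. [r4c2∈{4}] nothing but 4 survives at r4c2, so r4c2=4.
Step 5. [r2c2∈{2}] nothing but 2 survives at r2c2 ⇒ r2c2=2.
Step 6. [r4c1∈{3}] r4c1 has the single candidate 3. So r4c1=3.
Step 7. [r1c3∈{1}] r1c3 is down to just 1 ⇒ r1c3=1.
Step 8. [r3c2∈{1}] nothing but 1 survives at r3c2. So r3c2=1.
Step 9. [r1c4∈{2}] r1c4's peers cover all but 2, so r1c4=2.
Step 10. [r2c3∈{3}] nothing but 3 survives at r2c3. So r2c3=3.

Answer: 4 3 1 2 / 1 2 3 4 / 2 1 4 3 / 3 4 2 1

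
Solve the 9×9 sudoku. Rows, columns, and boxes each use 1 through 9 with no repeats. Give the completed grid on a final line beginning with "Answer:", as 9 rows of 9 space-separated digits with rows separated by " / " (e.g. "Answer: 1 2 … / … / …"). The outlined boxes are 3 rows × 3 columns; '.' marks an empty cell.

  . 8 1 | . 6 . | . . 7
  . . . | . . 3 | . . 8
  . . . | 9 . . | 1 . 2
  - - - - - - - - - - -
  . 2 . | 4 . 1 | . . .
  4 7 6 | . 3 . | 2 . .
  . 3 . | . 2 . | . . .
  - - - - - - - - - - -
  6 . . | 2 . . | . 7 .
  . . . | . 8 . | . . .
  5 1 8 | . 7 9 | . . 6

Step 1. [r1c4∈{5}] r1c4 has the single candidate 5, so r1c4=5.
Step 2. [r3c5∈{4}] r3c5 has the single candidate 4 ⇒ r3c5=4.
Step 3. [r4c5∈{5,9}] in col 5, 9 fits only at r4c5 ⇒ r4c5=9.
Step 4. [r7c7∈{3,4,5,8,9}] in row 7, 8 fits only at r7c7 ⇒ r7c7=8.
Step 5. [r4c3∈{5}] r4c3 is down to just 5 ⇒ r4c3=5.
Step 6. [r6c3∈{9}] r6c3's peers cover all but 9, so r6c3=9.
Step 7. [r5c4∈{8}] nothing but 8 survives at r5c4 ⇒ r5c4=8.
Step 8. [r5c6∈{5}] r5c6 is down to just 5, so r5c6=5.
Step 9. [r4c9∈{3}] only 3 remains possible at r4c9, so r4c9=3.
Step 10. [r7c3∈{3,4}] r7c3 is the only open cell in row 7 admitting 3. So r7c3=3.
Step 11. [r3c3∈{7}] nothing but 7 survives at r3c3 ⇒ r3c3=7.
Step 12. [r9c8∈{2,3,4}] row 9 places 2 nowhere but r9c8, so r9c8=2.
Step 13. [r9c7∈{3,4}] in row 9, 4 fits only at r9c7 ⇒ r9c7=4.
Step 14. [r1c8∈{3,4,9}] across row 1, 4 lands solely at r1c8 ⇒ r1c8=4.
Step 15. [r6c1∈{1,8}] 1 has one home in col 1: r6c1 ⇒ r6c1=1.
Step 16. [r6c8∈{5,6,8}] r6c8 is the only open cell in row 6 admitting 8. So r6c8=8.
Step 17. [r4c8∈{6}] r4c8 is down to just 6 ⇒ r4c8=6.
Step 18. [r2c7∈{5,6,9}] 6 has one home in col 7: r2c7 ⇒ r2c7=6.
Step 19. [r6c6∈{6,7}] 7 has one home in col 6: r6c6 ⇒ r6c6=7.
Step 20. [r3c1∈{3}] r3c1 has the single candidate 3. So r3c1=3.
Step 21. [r8c8∈{1,3,5,9}] r8c8 is the only open cell in col 8 admitting 3, so r8c8=3.
Step 22. [r2c5∈{1}] nothing but 1 survives at r2c5. So r2c5=1.
Step 23. [r7c9∈{1,5,9}] in row 7, 1 fits only at r7c9, so r7c9=1.
Step 24. [r7c2∈{4,9}] r7c2 is the only open cell in row 7 admitting 9, so r7c2=9.
Step 25. [r8c2∈{4}] r8c2 is down to just 4, so r8c2=4.
Step 26. [r5c9∈{9}] r5c9 is down to just 9, so r5c9=9.
Step 27. [r2c8∈{5,9}] col 8 places 9 nowhere but r2c8 ⇒ r2c8=9.
Step 28. [r2c1∈{2}] nothing but 2 survives at r2c1. So r2c1=2.
Step 29. [r6c7∈{5}] nothing but 5 survives at r6c7, so r6c7=5.
Step 30. [r8c6∈{6}] r8c6 has the single candidate 6, so r8c6=6.
Step 31. [r3c2∈{5,6}] r3c2 is the only open cell in row 3 admitting 6, so r3c2=6.
Step 32. [r8c9∈{5}] nothing but 5 survives at r8c9, so r8c9=5.
Step 33. [r1c1∈{9}] nothing but 9 survives at r1c1, so r1c1=9.
Step 34. [r9c4∈{3}] r9c4 has the single candidate 3 ⇒ r9c4=3.
Step 35. [r7c6∈{4}] r7c6 is down to just 4. So r7c6=4.
Step 36. [r6c4∈{6}] r6c4's peers cover all but 6. So r6c4=6.
Step 37. [r2c2∈{5}] nothing but 5 survives at r2c2, so r2c2=5.
Step 38. [r5c8∈{1}] nothing but 1 survives at r5c8, so r5c8=1.
Step 39. [r7c5∈{5}] r7c5 has the single candidate 5. So r7c5=5.
Step 40. [r2c3∈{4}] nothing but 4 survives at r2c3 ⇒ r2c3=4.
Step 41. [r4c7∈{7}] nothing but 7 survives at r4c7 ⇒ r4c7=7.
Step 42. [r8c1∈{7}] only 7 remains possible at r8c1, so r8c1=7.
Step 43. [r1c6∈{2}] only 2 remains possible at r1c6, so r1c6=2.
Step 44. [r3c8∈{5}] r3c8's peers cover all but 5 ⇒ r3c8=5.
Step 45. [r8c7∈{9}] r8c7 is down to just 9, so r8c7=9.
Step 46. [r3c6∈{8}] only 8 remains possible at r3c6. So r3c6=8.
Step 47. [r6c9∈{4}] r6c9 is down to just 4 ⇒ r6c9=4.
Step 48. [r8c4∈{1}] nothing but 1 survives at r8c4. So r8c4=1.
Step 49. [r8c3∈{2}] r8c3's peers cover all but 2. So r8c3=2.
Step 50. [r4c1∈{8}] only 8 remains possible at r4c1 ⇒ r4c1=8.
Step 51. [r1c7∈{3}] only 3 remains possible at r1c7. So r1c7=3.
Step 52. [r2c4∈{7}] only 7 remains possible at r2c4, so r2c4=7.

Answer: 9 8 1 5 6 2 3 4 7 / 2 5 4 7 1 3 6 9 8 / 3 6 7 9 4 8 1 5 2 / 8 2 5 4 9 1 7 6 3 / 4 7 6 8 3 5 2 1 9 / 1 3 9 6 2 7 5 8 4 / 6 9 3 2 5 4 8 7 1 / 7 4 2 1 8 6 9 3 5 / 5 1 8 3 7 9 4 2 6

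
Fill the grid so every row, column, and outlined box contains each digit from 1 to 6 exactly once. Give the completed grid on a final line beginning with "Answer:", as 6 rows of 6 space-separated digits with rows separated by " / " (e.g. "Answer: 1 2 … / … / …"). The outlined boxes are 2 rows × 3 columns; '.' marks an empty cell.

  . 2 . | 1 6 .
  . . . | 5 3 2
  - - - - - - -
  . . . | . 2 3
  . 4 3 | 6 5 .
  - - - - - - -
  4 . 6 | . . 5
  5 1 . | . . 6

Step 1. [r6c4∈{2,3,4}] across row 6, 3 lands solely at r6c4, so r6c4=3.
Step 2. [r3c2∈{5,6}] across col 2, 5 lands solely at r3c2. So r3c2=5.
Step 3. [r3c3∈{1}] r3c3's peers cover all but 1. So r3c3=1.
Step 4. [r2c3∈{4}] r2c3 has the single candidate 4 ⇒ r2c3=4.
Step 5. [r2c1∈{1,6}] 1 has one home in row 2: r2c1. So r2c1=1.
Step 6. [r6c3∈{2}] r6c3 has the single candidate 2. So r6c3=2.
Step 7. [r5c2∈{3}] nothing but 3 survives at r5c2, so r5c2=3.
Step 8. [r5c4∈{2}] r5c4 is down to just 2, so r5c4=2.
Step 9. [r1c3∈{5}] only 5 remains possible at r1c3. So r1c3=5.
Step 10. [r4c1∈{2}] nothing but 2 survives at r4c1. So r4c1=2.
Step 11. [r4c6∈{1}] r4c6 has the single candidate 1 ⇒ r4c6=1.
Step 12. [r2c2∈{6}] r2c2's peers cover all but 6. So r2c2=6.
Step 13. [r3c1∈{6}] r3c1 is down to just 6, so r3c1=6.
Step 14. [r1c6∈{4}] only 4 remains possible at r1c6 ⇒ r1c6=4.
Step 15. [r5c5∈{1}] nothing but 1 survives at r5c5, so r5c5=1.
Step 16. [r6c5∈{4}] only 4 remains possible at r6c5 ⇒ r6c5=4.
Step 17. [r3c4∈{4}] r3c4 has the single candidate 4. So r3c4=4.
Step 18. [r1c1∈{3}] only 3 remains possible at r1c1 ⇒ r1c1=3.

Answer: 3 2 5 1 6 4 / 1 6 4 5 3 2 / 6 5 1 4 2 3 / 2 4 3 6 5 1 / 4 3 6 2 1 5 / 5 1 2 3 4 6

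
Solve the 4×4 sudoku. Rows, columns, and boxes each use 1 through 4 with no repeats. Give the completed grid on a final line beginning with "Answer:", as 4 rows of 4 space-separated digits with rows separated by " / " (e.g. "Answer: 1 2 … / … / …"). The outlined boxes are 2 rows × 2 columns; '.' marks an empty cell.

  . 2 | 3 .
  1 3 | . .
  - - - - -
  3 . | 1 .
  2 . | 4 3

Step 1. [r2c4∈{2,4}] row 2 places 4 nowhere but r2c4, so r2c4=4.
Step 2. [r3c4∈{2}] nothing but 2 survives at r3c4 ⇒ r3c4=2.
Step 3. [r1c4∈{1}] nothing but 1 survives at r1c4 ⇒ r1c4=1.
Step 4. [r1c1∈{4}] nothing but 4 survives at r1c1. So r1c1=4.
Step 5. [r2c3∈{2}] r2c3 is down to just 2 ⇒ r2c3=2.
Step 6. [r4c2∈{1}] r4c2's peers cover all but 1, so r4c2=1.
Step 7. [r3c2∈{4}] only 4 remains possible at r3c2, so r3c2=4.

Answer: 4 2 3 1 / 1 3 2 4 / 3 4 1 2 / 2 1 4 3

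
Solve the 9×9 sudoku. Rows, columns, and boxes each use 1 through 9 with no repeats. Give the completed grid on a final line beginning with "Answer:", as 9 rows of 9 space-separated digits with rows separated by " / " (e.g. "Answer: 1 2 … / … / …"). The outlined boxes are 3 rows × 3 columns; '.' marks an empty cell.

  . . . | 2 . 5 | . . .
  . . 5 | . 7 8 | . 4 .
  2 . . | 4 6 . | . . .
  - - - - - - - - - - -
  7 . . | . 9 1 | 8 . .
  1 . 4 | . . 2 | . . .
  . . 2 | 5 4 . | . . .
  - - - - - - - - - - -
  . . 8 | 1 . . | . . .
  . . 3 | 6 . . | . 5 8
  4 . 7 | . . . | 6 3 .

Step 1. [r8c1∈{9}] r8c1 has the single candidate 9. So r8c1=9.
Step 2. [r4c3∈{6}] nothing but 6 survives at r4c3, so r4c3=6.
Step 3. [r5c4∈{3,7,8}] across col 4, 7 lands solely at r5c4. So r5c4=7.
Step 4. [r1c5∈{1,3}] col 5 places 1 nowhere but r1c5. So r1c5=1.
Step 5. [r1c3∈{9}] only 9 remains possible at r1c3 ⇒ r1c3=9.
Step 6. [r3c3∈{1}] r3c3 has the single candidate 1 ⇒ r3c3=1.
Step 7. [r4c4∈{3}] r4c4 has the single candidate 3 ⇒ r4c4=3.
Step 8. [r3c6∈{3,9}] r3c6 is the only open cell in box 2 admitting 3. So r3c6=3.
Step 9. [r6c8∈{1,6,7,9}] 1 has one home in col 8: r6c8. So r6c8=1.
Step 10. [r4c2∈{5}] only 5 remains possible at r4c2. So r4c2=5.
Step 11. [r8c5∈{2}] r8c5's peers cover all but 2. So r8c5=2.
Step 12. [r1c2∈{3,4,6,7,8}] row 1 places 4 nowhere but r1c2. So r1c2=4.
Step 13. [r3c2∈{7,8}] 7 has one home in col 2: r3c2, so r3c2=7.
Step 14. [r1c1∈{3,6,8}] across box 1, 8 lands solely at r1c1 ⇒ r1c1=8.
Step 15. [r6c1∈{3}] only 3 remains possible at r6c1, so r6c1=3.
Step 16. [r9c6∈{9}] only 9 remains possible at r9c6 ⇒ r9c6=9.
Step 17. [r2c2∈{3,6}] across col 2, 3 lands solely at r2c2. So r2c2=3.
Step 18. [r7c1∈{5,6}] across col 1, 5 lands solely at r7c1. So r7c1=5.
Step 19. [r5c5∈{8}] only 8 remains possible at r5c5, so r5c5=8.
Step 20. [r5c2∈{9}] only 9 remains possible at r5c2 ⇒ r5c2=9.
Step 21. [r5c8∈{6}] r5c8's peers cover all but 6. So r5c8=6.
Step 22. [r1c8∈{7}] r1c8 is down to just 7, so r1c8=7.
Step 23. [r4c9∈{2,4}] in row 4, 4 fits only at r4c9. So r4c9=4.
Step 24. [r1c7∈{3}] r1c7 has the single candidate 3. So r1c7=3.
Step 25. [r8c2∈{1}] nothing but 1 survives at r8c2 ⇒ r8c2=1.
Step 26. [r2c7∈{1,2,9}] r2c7 is the only open cell in col 7 admitting 1 ⇒ r2c7=1.
Step 27. [r7c7∈{2,4,7,9}] col 7 places 2 nowhere but r7c7 ⇒ r7c7=2.
Step 28. [r7c6∈{4,7}] row 7 places 4 nowhere but r7c6 ⇒ r7c6=4.
Step 29. [r7c9∈{7,9}] r7c9 is the only open cell in row 7 admitting 7. So r7c9=7.
Step 30. [r6c9∈{9}] nothing but 9 survives at r6c9. So r6c9=9.
Step 31. [r5c7∈{5}] nothing but 5 survives at r5c7. So r5c7=5.
Step 32. [r2c1∈{6}] r2c1 has the single candidate 6 ⇒ r2c1=6.
Step 33. [r3c7∈{9}] r3c7's peers cover all but 9. So r3c7=9.
Step 34. [r3c8∈{8}] r3c8 has the single candidate 8, so r3c8=8.
Step 35. [r7c5∈{3}] nothing but 3 survives at r7c5. So r7c5=3.
Step 36. [r7c8∈{9}] only 9 remains possible at r7c8. So r7c8=9.
Step 37. [r9c2∈{2}] r9c2 is down to just 2 ⇒ r9c2=2.
Step 38. [r2c4∈{9}] only 9 remains possible at r2c4. So r2c4=9.
Step 39. [r1c9∈{6}] r1c9 is down to just 6. So r1c9=6.
Step 40. [r6c6∈{6}] nothing but 6 survives at r6c6, so r6c6=6.
Step 41. [r8c6∈{7}] nothing but 7 survives at r8c6. So r8c6=7.
Step 42. [r5c9∈{3}] nothing but 3 survives at r5c9 ⇒ r5c9=3.
Step 43. [r9c5∈{5}] only 5 remains possible at r9c5 ⇒ r9c5=5.
Step 44. [r6c7∈{7}] nothing but 7 survives at r6c7 ⇒ r6c7=7.
Step 45. [r3c9∈{5}] nothing but 5 survives at r3c9 ⇒ r3c9=5.
Step 46. [r4c8∈{2}] only 2 remains possible at r4c8, so r4c8=2.
Step 47. [r9c4∈{8}] r9c4's peers cover all but 8, so r9c4=8.
Step 48. [r6c2∈{8}] nothing but 8 survives at r6c2. So r6c2=8.
Step 49. [r7c2∈{6}] r7c2 is down to just 6, so r7c2=6.
Step 50. [r2c9∈{2}] r2c9 is down to just 2. So r2c9=2.
Step 51. [r9c9∈{1}] nothing but 1 survives at r9c9. So r9c9=1.
Step 52. [r8c7∈{4}] r8c7 is down to just 4. So r8c7=4.

Answer: 8 4 9 2 1 5 3 7 6 / 6 3 5 9 7 8 1 4 2 / 2 7 1 4 6 3 9 8 5 / 7 5 6 3 9 1 8 2 4 / 1 9 4 7 8 2 5 6 3 / 3 8 2 5 4 6 7 1 9 / 5 6 8 1 3 4 2 9 7 / 9 1 3 6 2 7 4 5 8 / 4 2 7 8 5 9 6 3 1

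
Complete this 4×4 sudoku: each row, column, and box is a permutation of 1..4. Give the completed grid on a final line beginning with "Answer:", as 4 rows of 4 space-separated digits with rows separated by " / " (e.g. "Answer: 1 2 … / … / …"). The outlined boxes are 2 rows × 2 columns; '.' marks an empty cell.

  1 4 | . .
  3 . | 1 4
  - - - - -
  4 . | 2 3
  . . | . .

Step 1. [r4c2∈{1,2,3}] r4c2 is the only open cell in row 4 admitting 3. So r4c2=3.
Step 2. [r4c4∈{1}] nothing but 1 survives at r4c4, so r4c4=1.
Step 3. [r4c1∈{2}] r4c1 has the single candidate 2, so r4c1=2.
Step 4. [r1c4∈{2}] nothing but 2 survives at r1c4 ⇒ r1c4=2.
Step 5. [r1c3∈{3}] only 3 remains possible at r1c3. So r1c3=3.
Step 6. [r4c3∈{4}] r4c3 is down to just 4 ⇒ r4c3=4.
Step 7. [r2c2∈{2}] r2c2's peers cover all but 2. So r2c2=2.
Step 8. [r3c2∈{1}] r3c2 is down to just 1 ⇒ r3c2=1.

Answer: 1 4 3 2 / 3 2 1 4 / 4 1 2 3 / 2 3 4 1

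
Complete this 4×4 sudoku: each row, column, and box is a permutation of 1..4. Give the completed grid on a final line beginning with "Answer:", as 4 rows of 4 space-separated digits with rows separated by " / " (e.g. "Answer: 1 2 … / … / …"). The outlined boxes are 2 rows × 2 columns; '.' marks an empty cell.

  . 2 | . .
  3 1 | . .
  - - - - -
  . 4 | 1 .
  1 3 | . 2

Step 1. [r2c4∈{4}] r2c4 has the single candidate 4 ⇒ r2c4=4.
Step 2. [r1c3∈{3}] r1c3 is down to just 3. So r1c3=3.
Step 3. [r1c4∈{1}] nothing but 1 survives at r1c4, so r1c4=1.
Step 4. [r3c1∈{2}] only 2 remains possible at r3c1, so r3c1=2.
Step 5. [r4c3∈{4}] r4c3 is down to just 4, so r4c3=4.
Step 6. [r2c3∈{2}] only 2 remains possible at r2c3. So r2c3=2.
Step 7. [r3c4∈{3}] nothing but 3 survives at r3c4. So r3c4=3.
Step 8. [r1c1∈{4}] r1c1 has the single candidate 4. So r1c1=4.

Answer: 4 2 3 1 / 3 1 2 4 / 2 4 1 3 / 1 3 4 2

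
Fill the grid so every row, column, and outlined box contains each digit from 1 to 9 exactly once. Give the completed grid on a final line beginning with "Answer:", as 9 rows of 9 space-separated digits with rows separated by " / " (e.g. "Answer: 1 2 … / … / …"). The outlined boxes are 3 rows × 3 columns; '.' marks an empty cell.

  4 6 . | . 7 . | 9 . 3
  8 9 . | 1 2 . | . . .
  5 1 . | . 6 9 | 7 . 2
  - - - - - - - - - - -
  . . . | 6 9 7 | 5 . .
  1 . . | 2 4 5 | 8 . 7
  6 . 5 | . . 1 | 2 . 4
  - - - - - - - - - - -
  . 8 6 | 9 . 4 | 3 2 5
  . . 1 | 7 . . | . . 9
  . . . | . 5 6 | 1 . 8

Step 1. [r5c2∈{3}] r5c2 is down to just 3 ⇒ r5c2=3.
Step 2. [r9c4∈{3}] only 3 remains possible at r9c4. So r9c4=3.
Step 3. [r1c6∈{8}] nothing but 8 survives at r1c6 ⇒ r1c6=8.
Step 4. [r9c8∈{4,7}] r9c8 is the only open cell in col 8 admitting 7 ⇒ r9c8=7.
Step 5. [r4c1∈{2}] nothing but 2 survives at r4c1, so r4c1=2.
Step 6. [r5c8∈{6,9}] 6 has one home in row 5: r5c8 ⇒ r5c8=6.
Step 7. [r8c8∈{4}] r8c8's peers cover all but 4. So r8c8=4.
Step 8. [r4c2∈{4}] nothing but 4 survives at r4c2, so r4c2=4.
Step 9. [r6c5∈{3,8}] in col 5, 3 fits only at r6c5 ⇒ r6c5=3.
Step 10. [r1c8∈{1,5}] across row 1, 1 lands solely at r1c8, so r1c8=1.
Step 11. [r9c2∈{2}] nothing but 2 survives at r9c2, so r9c2=2.
Step 12. [r2c9∈{6}] r2c9's peers cover all but 6. So r2c9=6.
Step 13. [r9c3∈{4,9}] in row 9, 4 fits only at r9c3 ⇒ r9c3=4.
Step 14. [r2c6∈{3}] only 3 remains possible at r2c6 ⇒ r2c6=3.
Step 15. [r2c7∈{4}] only 4 remains possible at r2c7 ⇒ r2c7=4.
Step 16. [r9c1∈{9}] r9c1 has the single candidate 9. So r9c1=9.
Step 17. [r7c1∈{7}] only 7 remains possible at r7c1. So r7c1=7.
Step 18. [r2c3∈{7}] r2c3 is down to just 7, so r2c3=7.
Step 19. [r1c3∈{2}] only 2 remains possible at r1c3 ⇒ r1c3=2.
Step 20. [r2c8∈{5}] r2c8's peers cover all but 5, so r2c8=5.
Step 21. [r6c8∈{9}] only 9 remains possible at r6c8, so r6c8=9.
Step 22. [r1c4∈{5}] nothing but 5 survives at r1c4. So r1c4=5.
Step 23. [r4c8∈{3}] nothing but 3 survives at r4c8. So r4c8=3.
Step 24. [r6c4∈{8}] r6c4 is down to just 8, so r6c4=8.
Step 25. [r8c5∈{8}] r8c5 has the single candidate 8 ⇒ r8c5=8.
Step 26. [r8c6∈{2}] r8c6 is down to just 2 ⇒ r8c6=2.
Step 27. [r6c2∈{7}] nothing but 7 survives at r6c2 ⇒ r6c2=7.
Step 28. [r4c3∈{8}] r4c3 is down to just 8, so r4c3=8.
Step 29. [r5c3∈{9}] nothing but 9 survives at r5c3. So r5c3=9.
Step 30. [r3c4∈{4}] r3c4's peers cover all but 4 ⇒ r3c4=4.
Step 31. [r4c9∈{1}] r4c9's peers cover all but 1 ⇒ r4c9=1.
Step 32. [r3c8∈{8}] only 8 remains possible at r3c8. So r3c8=8.
Step 33. [r3c3∈{3}] only 3 remains possible at r3c3, so r3c3=3.
Step 34. [r8c1∈{3}] only 3 remains possible at r8c1 ⇒ r8c1=3.
Step 35. [r8c2∈{5}] r8c2 is down to just 5, so r8c2=5.
Step 36. [r8c7∈{6}] r8c7 has the single candidate 6, so r8c7=6.
Step 37. [r7c5∈{1}] r7c5 is down to just 1 ⇒ r7c5=1.

Answer: 4 6 2 5 7 8 9 1 3 / 8 9 7 1 2 3 4 5 6 / 5 1 3 4 6 9 7 8 2 / 2 4 8 6 9 7 5 3 1 / 1 3 9 2 4 5 8 6 7 / 6 7 5 8 3 1 2 9 4 / 7 8 6 9 1 4 3 2 5 / 3 5 1 7 8 2 6 4 9 / 9 2 4 3 5 6 1 7 8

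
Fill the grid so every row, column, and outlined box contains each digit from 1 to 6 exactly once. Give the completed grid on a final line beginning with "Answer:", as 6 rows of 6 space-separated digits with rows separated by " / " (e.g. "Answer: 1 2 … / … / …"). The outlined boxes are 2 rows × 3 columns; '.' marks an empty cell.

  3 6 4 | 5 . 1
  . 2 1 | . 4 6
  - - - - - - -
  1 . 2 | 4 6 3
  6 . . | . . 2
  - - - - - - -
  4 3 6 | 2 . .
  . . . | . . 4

Step 1. [r4c5∈{1,5}] in box 4, 5 fits only at r4c5, so r4c5=5.
Step 2. [r6c2∈{1,5}] 1 has one home in col 2: r6c2. So r6c2=1.
Step 3. [r6c5∈{3}] nothing but 3 survives at r6c5. So r6c5=3.
Step 4. [r6c3∈{5}] only 5 remains possible at r6c3. So r6c3=5.
Step 5. [r4c3∈{3}] nothing but 3 survives at r4c3, so r4c3=3.
Step 6. [r6c1∈{2}] r6c1 is down to just 2. So r6c1=2.
Step 7. [r5c5∈{1}] r5c5 has the single candidate 1, so r5c5=1.
Step 8. [r4c2∈{4}] nothing but 4 survives at r4c2, so r4c2=4.
Step 9. [r6c4∈{6}] r6c4 has the single candidate 6, so r6c4=6.
Step 10. [r2c1∈{5}] only 5 remains possible at r2c1 ⇒ r2c1=5.
Step 11. [r2c4∈{3}] r2c4 has the single candidate 3. So r2c4=3.
Step 12. [r3c2∈{5}] r3c2's peers cover all but 5. So r3c2=5.
Step 13. [r4c4∈{1}] r4c4 has the single candidate 1. So r4c4=1.
Step 14. [r1c5∈{2}] r1c5's peers cover all but 2. So r1c5=2.
Step 15. [r5c6∈{5}] r5c6's peers cover all but 5, so r5c6=5.

Answer: 3 6 4 5 2 1 / 5 2 1 3 4 6 / 1 5 2 4 6 3 / 6 4 3 1 5 2 / 4 3 6 2 1 5 / 2 1 5 6 3 4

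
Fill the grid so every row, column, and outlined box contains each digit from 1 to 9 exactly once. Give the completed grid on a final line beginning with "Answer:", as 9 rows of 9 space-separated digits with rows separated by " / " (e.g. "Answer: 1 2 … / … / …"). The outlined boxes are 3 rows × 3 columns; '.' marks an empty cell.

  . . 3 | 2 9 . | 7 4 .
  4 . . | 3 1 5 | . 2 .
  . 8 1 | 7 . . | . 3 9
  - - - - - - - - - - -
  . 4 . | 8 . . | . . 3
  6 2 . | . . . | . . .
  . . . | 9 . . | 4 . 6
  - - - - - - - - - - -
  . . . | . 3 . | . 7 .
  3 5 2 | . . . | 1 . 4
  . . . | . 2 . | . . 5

Step 1. [r8c4∈{6}] only 6 remains possible at r8c4. So r8c4=6.
Step 2. [r9c8∈{6,8,9}] in col 8, 6 fits only at r9c8, so r9c8=6.
Step 3. [r5c9∈{1,7,8}] r5c9 is the only open cell in col 9 admitting 7 ⇒ r5c9=7.
Step 4. [r8c5∈{7,8}] r8c5 is the only open cell in col 5 admitting 8, so r8c5=8.
Step 5. [r8c8∈{9}] nothing but 9 survives at r8c8. So r8c8=9.
Step 6. [r3c7∈{5,6}] 5 has one home in box 3: r3c7, so r3c7=5.
Step 7. [r1c2∈{6}] r1c2's peers cover all but 6 ⇒ r1c2=6.
Step 8. [r6c6∈{1,2,3,7}] in row 6, 2 fits only at r6c6. So r6c6=2.
Step 9. [r2c9∈{8}] nothing but 8 survives at r2c9. So r2c9=8.
Step 10. [r7c3∈{4,6,8,9}] in row 7, 6 fits only at r7c3 ⇒ r7c3=6.
Step 11. [r9c3∈{4,7,8,9}] r9c3 is the only open cell in col 3 admitting 4, so r9c3=4.
Step 12. [r9c4∈{1}] only 1 remains possible at r9c4, so r9c4=1.
Step 13. [r7c4∈{4,5}] across row 7, 5 lands solely at r7c4 ⇒ r7c4=5.
Step 14. [r7c6∈{4,9}] r7c6 is the only open cell in row 7 admitting 4. So r7c6=4.
Step 15. [r9c6∈{7,9}] across col 6, 9 lands solely at r9c6 ⇒ r9c6=9.
Step 16. [r9c2∈{7}] r9c2's peers cover all but 7. So r9c2=7.
Step 17. [r9c1∈{8}] r9c1 is down to just 8 ⇒ r9c1=8.
Step 18. [r2c3∈{7,9}] row 2 places 7 nowhere but r2c3 ⇒ r2c3=7.
Step 19. [r1c1∈{5}] r1c1 has the single candidate 5, so r1c1=5.
Step 20. [r3c5∈{4,6}] 4 has one home in row 3: r3c5. So r3c5=4.
Step 21. [r5c5∈{5}] r5c5's peers cover all but 5, so r5c5=5.
Step 22. [r6c5∈{7}] nothing but 7 survives at r6c5, so r6c5=7.
Step 23. [r6c1∈{1}] r6c1 is down to just 1 ⇒ r6c1=1.
Step 24. [r7c7∈{2,8}] in row 7, 8 fits only at r7c7 ⇒ r7c7=8.
Step 25. [r7c1∈{9}] r7c1 has the single candidate 9 ⇒ r7c1=9.
Step 26. [r5c7∈{9}] r5c7's peers cover all but 9 ⇒ r5c7=9.
Step 27. [r5c3∈{8}] r5c3's peers cover all but 8. So r5c3=8.
Step 28. [r6c3∈{5}] r6c3's peers cover all but 5. So r6c3=5.
Step 29. [r5c8∈{1}] r5c8 is down to just 1 ⇒ r5c8=1.
Step 30. [r4c6∈{1,6}] 1 has one home in row 4: r4c6 ⇒ r4c6=1.
Step 31. [r6c2∈{3}] only 3 remains possible at r6c2, so r6c2=3.
Step 32. [r5c6∈{3}] r5c6's peers cover all but 3. So r5c6=3.
Step 33. [r8c6∈{7}] r8c6 is down to just 7. So r8c6=7.
Step 34. [r4c1∈{7}] nothing but 7 survives at r4c1. So r4c1=7.
Step 35. [r5c4∈{4}] nothing but 4 survives at r5c4, so r5c4=4.
Step 36. [r2c2∈{9}] nothing but 9 survives at r2c2 ⇒ r2c2=9.
Step 37. [r4c5∈{6}] only 6 remains possible at r4c5. So r4c5=6.
Step 38. [r3c1∈{2}] nothing but 2 survives at r3c1 ⇒ r3c1=2.
Step 39. [r2c7∈{6}] only 6 remains possible at r2c7 ⇒ r2c7=6.
Step 40. [r3c6∈{6}] r3c6 is down to just 6 ⇒ r3c6=6.
Step 41. [r1c6∈{8}] r1c6 has the single candidate 8, so r1c6=8.
Step 42. [r1c9∈{1}] r1c9 has the single candidate 1. So r1c9=1.
Step 43. [r4c3∈{9}] r4c3 has the single candidate 9 ⇒ r4c3=9.
Step 44. [r9c7∈{3}] only 3 remains possible at r9c7 ⇒ r9c7=3.
Step 45. [r4c7∈{2}] r4c7 has the single candidate 2, so r4c7=2.
Step 46. [r7c2∈{1}] r7c2 is down to just 1, so r7c2=1.
Step 47. [r7c9∈{2}] r7c9's peers cover all but 2, so r7c9=2.
Step 48. [r6c8∈{8}] r6c8's peers cover all but 8. So r6c8=8.
Step 49. [r4c8∈{5}] r4c8 is down to just 5, so r4c8=5.

Answer: 5 6 3 2 9 8 7 4 1 / 4 9 7 3 1 5 6 2 8 / 2 8 1 7 4 6 5 3 9 / 7 4 9 8 6 1 2 5 3 / 6 2 8 4 5 3 9 1 7 / 1 3 5 9 7 2 4 8 6 / 9 1 6 5 3 4 8 7 2 / 3 5 2 6 8 7 1 9 4 / 8 7 4 1 2 9 3 6 5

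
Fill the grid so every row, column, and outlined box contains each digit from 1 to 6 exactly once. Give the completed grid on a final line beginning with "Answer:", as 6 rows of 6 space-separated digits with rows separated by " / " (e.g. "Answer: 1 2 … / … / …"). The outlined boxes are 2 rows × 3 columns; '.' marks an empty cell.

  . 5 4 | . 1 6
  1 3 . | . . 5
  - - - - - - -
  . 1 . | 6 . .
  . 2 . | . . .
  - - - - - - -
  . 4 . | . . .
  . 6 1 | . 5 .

Step 1. [r4c4∈{1,3,4,5}] r4c4 is the only open cell in col 4 admitting 5, so r4c4=5.
Step 2. [r1c1∈{2}] r1c1 has the single candidate 2 ⇒ r1c1=2.
Step 3. [r6c1∈{3}] nothing but 3 survives at r6c1 ⇒ r6c1=3.
Step 4. [r5c3∈{2,5}] across col 3, 2 lands solely at r5c3, so r5c3=2.
Step 5. [r4c6∈{1,3,4}] across row 4, 1 lands solely at r4c6, so r4c6=1.
Step 6. [r5c6∈{3}] r5c6's peers cover all but 3, so r5c6=3.
Step 7. [r4c1∈{4,6}] across col 1, 6 lands solely at r4c1. So r4c1=6.
Step 8. [r4c5∈{3,4}] r4c5 is the only open cell in row 4 admitting 4 ⇒ r4c5=4.
Step 9. [r2c5∈{2}] r2c5 is down to just 2. So r2c5=2.
Step 10. [r6c4∈{2,4}] col 4 places 2 nowhere but r6c4 ⇒ r6c4=2.
Step 11. [r3c3∈{3,5}] r3c3 is the only open cell in col 3 admitting 5. So r3c3=5.
Step 12. [r4c3∈{3}] only 3 remains possible at r4c3. So r4c3=3.
Step 13. [r5c5∈{6}] r5c5 has the single candidate 6 ⇒ r5c5=6.
Step 14. [r2c3∈{6}] r2c3's peers cover all but 6, so r2c3=6.
Step 15. [r3c1∈{4}] nothing but 4 survives at r3c1 ⇒ r3c1=4.
Step 16. [r5c4∈{1}] only 1 remains possible at r5c4, so r5c4=1.
Step 17. [r6c6∈{4}] r6c6's peers cover all but 4 ⇒ r6c6=4.
Step 18. [r2c4∈{4}] only 4 remains possible at r2c4, so r2c4=4.
Step 19. [r3c5∈{3}] r3c5 has the single candidate 3 ⇒ r3c5=3.
Step 20. [r5c1∈{5}] r5c1 is down to just 5 ⇒ r5c1=5.
Step 21. [r3c6∈{2}] r3c6 is down to just 2, so r3c6=2.
Step 22. [r1c4∈{3}] only 3 remains possible at r1c4 ⇒ r1c4=3.

Answer: 2 5 4 3 1 6 / 1 3 6 4 2 5 / 4 1 5 6 3 2 / 6 2 3 5 4 1 / 5 4 2 1 6 3 / 3 6 1 2 5 4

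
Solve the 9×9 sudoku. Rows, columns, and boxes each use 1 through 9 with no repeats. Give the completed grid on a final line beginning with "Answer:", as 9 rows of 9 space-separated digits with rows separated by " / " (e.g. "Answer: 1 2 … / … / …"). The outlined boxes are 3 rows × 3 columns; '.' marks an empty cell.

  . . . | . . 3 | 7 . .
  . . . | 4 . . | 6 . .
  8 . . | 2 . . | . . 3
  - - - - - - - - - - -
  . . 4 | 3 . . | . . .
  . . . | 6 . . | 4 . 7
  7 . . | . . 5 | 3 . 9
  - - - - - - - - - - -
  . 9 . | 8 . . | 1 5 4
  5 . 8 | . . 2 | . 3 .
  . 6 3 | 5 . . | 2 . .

Step 1. [r6c4∈{1}] nothing but 1 survives at r6c4 ⇒ r6c4=1.
Step 2. [r1c4∈{9}] r1c4's peers cover all but 9, so r1c4=9.
Step 3. [r4c7∈{5,8}] r4c7 is the only open cell in col 7 admitting 8 ⇒ r4c7=8.
Step 4. [r9c6∈{1,4,7,9}] in col 6, 4 fits only at r9c6. So r9c6=4.
Step 5. [r9c1∈{1}] r9c1 has the single candidate 1. So r9c1=1.
Step 6. [r4c9∈{1,2,5,6}] across box 6, 5 lands solely at r4c9 ⇒ r4c9=5.
Step 7. [r8c5∈{1,6,7,9}] in row 8, 1 fits only at r8c5 ⇒ r8c5=1.
Step 8. [r7c1∈{2}] r7c1 has the single candidate 2. So r7c1=2.
Step 9. [r7c3∈{7}] nothing but 7 survives at r7c3. So r7c3=7.
Step 10. [r9c5∈{7,9}] 9 has one home in box 8: r9c5, so r9c5=9.
Step 11. [r3c7∈{5,9}] across col 7, 5 lands solely at r3c7, so r3c7=5.
Step 12. [r1c1∈{4,6}] r1c1 is the only open cell in col 1 admitting 4. So r1c1=4.
Step 13. [r9c9∈{8}] r9c9 has the single candidate 8 ⇒ r9c9=8.
Step 14. [r4c1∈{6,9}] 6 has one home in col 1: r4c1, so r4c1=6.
Step 15. [r6c3∈{2}] r6c3 has the single candidate 2 ⇒ r6c3=2.
Step 16. [r4c2∈{1}] r4c2 has the single candidate 1, so r4c2=1.
Step 17. [r5c8∈{1,2}] in row 5, 1 fits only at r5c8. So r5c8=1.
Step 18. [r4c8∈{2}] r4c8's peers cover all but 2 ⇒ r4c8=2.
Step 19. [r3c2∈{7}] r3c2 is down to just 7 ⇒ r3c2=7.
Step 20. [r3c5∈{6}] r3c5 has the single candidate 6. So r3c5=6.
Step 21. [r1c3∈{1,5,6}] in row 1, 6 fits only at r1c3. So r1c3=6.
Step 22. [r3c6∈{1}] r3c6's peers cover all but 1, so r3c6=1.
Step 23. [r3c3∈{9}] r3c3 is down to just 9 ⇒ r3c3=9.
Step 24. [r2c1∈{3}] r2c1 is down to just 3. So r2c1=3.
Step 25. [r5c2∈{3,5,8}] r5c2 is the only open cell in row 5 admitting 3, so r5c2=3.
Step 26. [r1c8∈{8}] r1c8 is down to just 8. So r1c8=8.
Step 27. [r1c9∈{1,2}] 1 has one home in row 1: r1c9. So r1c9=1.
Step 28. [r1c5∈{5}] r1c5 is down to just 5, so r1c5=5.
Step 29. [r4c6∈{7,9}] row 4 places 9 nowhere but r4c6 ⇒ r4c6=9.
Step 30. [r5c6∈{8}] r5c6's peers cover all but 8, so r5c6=8.
Step 31. [r2c2∈{2,5}] col 2 places 5 nowhere but r2c2, so r2c2=5.
Step 32. [r4c5∈{7}] nothing but 7 survives at r4c5, so r4c5=7.
Step 33. [r1c2∈{2}] r1c2's peers cover all but 2 ⇒ r1c2=2.
Step 34. [r5c5∈{2}] r5c5 has the single candidate 2, so r5c5=2.
Step 35. [r5c3∈{5}] r5c3 is down to just 5, so r5c3=5.
Step 36. [r2c5∈{8}] r2c5 has the single candidate 8 ⇒ r2c5=8.
Step 37. [r9c8∈{7}] r9c8 is down to just 7. So r9c8=7.
Step 38. [r6c8∈{6}] nothing but 6 survives at r6c8, so r6c8=6.
Step 39. [r7c6∈{6}] r7c6 has the single candidate 6 ⇒ r7c6=6.
Step 40. [r5c1∈{9}] r5c1 is down to just 9, so r5c1=9.
Step 41. [r2c3∈{1}] r2c3's peers cover all but 1, so r2c3=1.
Step 42. [r8c2∈{4}] r8c2's peers cover all but 4. So r8c2=4.
Step 43. [r2c6∈{7}] r2c6 is down to just 7, so r2c6=7.
Step 44. [r2c8∈{9}] r2c8 is down to just 9. So r2c8=9.
Step 45. [r3c8∈{4}] nothing but 4 survives at r3c8, so r3c8=4.
Step 46. [r6c2∈{8}] only 8 remains possible at r6c2, so r6c2=8.
Step 47. [r8c4∈{7}] nothing but 7 survives at r8c4 ⇒ r8c4=7.
Step 48. [r7c5∈{3}] only 3 remains possible at r7c5. So r7c5=3.
Step 49. [r2c9∈{2}] nothing but 2 survives at r2c9 ⇒ r2c9=2.
Step 50. [r8c7∈{9}] r8c7 is down to just 9. So r8c7=9.
Step 51. [r8c9∈{6}] only 6 remains possible at r8c9, so r8c9=6.
Step 52. [r6c5∈{4}] r6c5's peers cover all but 4. So r6c5=4.

Answer: 4 2 6 9 5 3 7 8 1 / 3 5 1 4 8 7 6 9 2 / 8 7 9 2 6 1 5 4 3 / 6 1 4 3 7 9 8 2 5 / 9 3 5 6 2 8 4 1 7 / 7 8 2 1 4 5 3 6 9 / 2 9 7 8 3 6 1 5 4 / 5 4 8 7 1 2 9 3 6 / 1 6 3 5 9 4 2 7 8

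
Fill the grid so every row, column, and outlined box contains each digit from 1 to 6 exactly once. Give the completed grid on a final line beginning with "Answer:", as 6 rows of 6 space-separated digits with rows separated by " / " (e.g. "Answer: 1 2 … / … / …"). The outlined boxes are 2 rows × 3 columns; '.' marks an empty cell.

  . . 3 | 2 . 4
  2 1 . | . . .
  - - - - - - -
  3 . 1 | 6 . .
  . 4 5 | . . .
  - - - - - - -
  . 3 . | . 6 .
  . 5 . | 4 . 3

Step 1. [r1c5∈{1,5}] row 1 places 1 nowhere but r1c5, so r1c5=1.
Step 2. [r6c5∈{2}] r6c5's peers cover all but 2 ⇒ r6c5=2.
Step 3. [r6c1∈{1,6}] 1 has one home in row 6: r6c1, so r6c1=1.
Step 4. [r1c2∈{6}] r1c2's peers cover all but 6 ⇒ r1c2=6.
Step 5. [r4c5∈{3}] nothing but 3 survives at r4c5. So r4c5=3.
Step 6. [r2c5∈{5}] only 5 remains possible at r2c5 ⇒ r2c5=5.
Step 7. [r4c4∈{1}] nothing but 1 survives at r4c4, so r4c4=1.
Step 8. [r3c6∈{2,5}] across row 3, 5 lands solely at r3c6, so r3c6=5.
Step 9. [r5c3∈{2,4}] row 5 places 2 nowhere but r5c3 ⇒ r5c3=2.
Step 10. [r5c1∈{4}] r5c1 has the single candidate 4 ⇒ r5c1=4.
Step 11. [r2c4∈{3}] only 3 remains possible at r2c4, so r2c4=3.
Step 12. [r4c1∈{6}] r4c1 has the single candidate 6, so r4c1=6.
Step 13. [r1c1∈{5}] r1c1 has the single candidate 5 ⇒ r1c1=5.
Step 14. [r5c4∈{5}] r5c4's peers cover all but 5 ⇒ r5c4=5.
Step 15. [r3c5∈{4}] nothing but 4 survives at r3c5 ⇒ r3c5=4.
Step 16. [r2c6∈{6}] r2c6 is down to just 6, so r2c6=6.
Step 17. [r3c2∈{2}] r3c2 is down to just 2, so r3c2=2.
Step 18. [r5c6∈{1}] nothing but 1 survives at r5c6 ⇒ r5c6=1.
Step 19. [r2c3∈{4}] nothing but 4 survives at r2c3. So r2c3=4.
Step 20. [r4c6∈{2}] only 2 remains possible at r4c6 ⇒ r4c6=2.
Step 21. [r6c3∈{6}] r6c3's peers cover all but 6, so r6c3=6.

Answer: 5 6 3 2 1 4 / 2 1 4 3 5 6 / 3 2 1 6 4 5 / 6 4 5 1 3 2 / 4 3 2 5 6 1 / 1 5 6 4 2 3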